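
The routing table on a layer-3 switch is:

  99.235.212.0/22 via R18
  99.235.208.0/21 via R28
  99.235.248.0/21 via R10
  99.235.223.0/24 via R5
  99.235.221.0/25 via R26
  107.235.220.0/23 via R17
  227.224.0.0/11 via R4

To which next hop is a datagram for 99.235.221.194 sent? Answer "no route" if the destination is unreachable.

no route

No entry's prefix contains 99.235.221.194; there is no default route.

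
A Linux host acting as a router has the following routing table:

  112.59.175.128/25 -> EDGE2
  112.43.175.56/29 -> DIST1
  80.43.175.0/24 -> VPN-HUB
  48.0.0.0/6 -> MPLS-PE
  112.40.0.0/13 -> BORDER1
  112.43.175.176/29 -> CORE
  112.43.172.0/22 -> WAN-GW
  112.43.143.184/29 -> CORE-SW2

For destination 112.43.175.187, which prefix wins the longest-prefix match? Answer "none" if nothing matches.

112.43.172.0/22

Entries matching 112.43.175.187:
  112.40.0.0/13 (112.40.0.0 - 112.47.255.255)
  112.43.172.0/22 (112.43.172.0 - 112.43.175.255)
Most specific is 112.43.172.0/22.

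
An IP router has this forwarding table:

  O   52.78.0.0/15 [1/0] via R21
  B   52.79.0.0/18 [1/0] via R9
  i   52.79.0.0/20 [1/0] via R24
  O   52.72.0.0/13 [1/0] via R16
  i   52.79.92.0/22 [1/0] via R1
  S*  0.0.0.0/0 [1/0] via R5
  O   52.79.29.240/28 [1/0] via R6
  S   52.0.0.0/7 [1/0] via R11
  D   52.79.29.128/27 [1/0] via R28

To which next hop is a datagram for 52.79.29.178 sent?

Routes whose prefix contains 52.79.29.178:
  0.0.0.0/0 (default, matches everything) -> R5
  52.0.0.0/7 (52.0.0.0 - 53.255.255.255) -> R11
  52.72.0.0/13 (52.72.0.0 - 52.79.255.255) -> R16
  52.78.0.0/15 (52.78.0.0 - 52.79.255.255) -> R21
  52.79.0.0/18 (52.79.0.0 - 52.79.63.255) -> R9
More-specific entries that do NOT match:
  52.79.29.240/28 (52.79.29.240 - 52.79.29.255) does not contain 52.79.29.178
  52.79.29.128/27 (52.79.29.128 - 52.79.29.159) does not contain 52.79.29.178
  52.79.92.0/22 (52.79.92.0 - 52.79.95.255) does not contain 52.79.29.178
  52.79.0.0/20 (52.79.0.0 - 52.79.15.255) does not contain 52.79.29.178
Longest matching prefix is /18 -> next hop R9.

R9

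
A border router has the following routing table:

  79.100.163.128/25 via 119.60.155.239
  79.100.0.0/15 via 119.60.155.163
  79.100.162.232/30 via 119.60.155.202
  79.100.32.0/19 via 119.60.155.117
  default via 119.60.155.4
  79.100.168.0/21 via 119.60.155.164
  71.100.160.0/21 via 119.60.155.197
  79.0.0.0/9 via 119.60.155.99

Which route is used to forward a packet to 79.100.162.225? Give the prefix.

Entries matching 79.100.162.225:
  0.0.0.0/0 (default, matches everything)
  79.0.0.0/9 (79.0.0.0 - 79.127.255.255)
  79.100.0.0/15 (79.100.0.0 - 79.101.255.255)
Most specific is 79.100.0.0/15.

79.100.0.0/15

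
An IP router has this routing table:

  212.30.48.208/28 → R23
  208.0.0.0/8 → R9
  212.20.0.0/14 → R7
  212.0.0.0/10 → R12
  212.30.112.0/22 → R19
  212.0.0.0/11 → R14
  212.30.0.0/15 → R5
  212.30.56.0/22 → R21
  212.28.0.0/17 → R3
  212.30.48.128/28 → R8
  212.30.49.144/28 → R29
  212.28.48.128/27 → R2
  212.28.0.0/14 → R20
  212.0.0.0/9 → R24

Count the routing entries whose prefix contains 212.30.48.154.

Prefixes containing 212.30.48.154:
  212.0.0.0/9 (212.0.0.0 - 212.127.255.255)
  212.0.0.0/10 (212.0.0.0 - 212.63.255.255)
  212.0.0.0/11 (212.0.0.0 - 212.31.255.255)
  212.28.0.0/14 (212.28.0.0 - 212.31.255.255)
  212.30.0.0/15 (212.30.0.0 - 212.31.255.255)
Total matching entries: 5.

5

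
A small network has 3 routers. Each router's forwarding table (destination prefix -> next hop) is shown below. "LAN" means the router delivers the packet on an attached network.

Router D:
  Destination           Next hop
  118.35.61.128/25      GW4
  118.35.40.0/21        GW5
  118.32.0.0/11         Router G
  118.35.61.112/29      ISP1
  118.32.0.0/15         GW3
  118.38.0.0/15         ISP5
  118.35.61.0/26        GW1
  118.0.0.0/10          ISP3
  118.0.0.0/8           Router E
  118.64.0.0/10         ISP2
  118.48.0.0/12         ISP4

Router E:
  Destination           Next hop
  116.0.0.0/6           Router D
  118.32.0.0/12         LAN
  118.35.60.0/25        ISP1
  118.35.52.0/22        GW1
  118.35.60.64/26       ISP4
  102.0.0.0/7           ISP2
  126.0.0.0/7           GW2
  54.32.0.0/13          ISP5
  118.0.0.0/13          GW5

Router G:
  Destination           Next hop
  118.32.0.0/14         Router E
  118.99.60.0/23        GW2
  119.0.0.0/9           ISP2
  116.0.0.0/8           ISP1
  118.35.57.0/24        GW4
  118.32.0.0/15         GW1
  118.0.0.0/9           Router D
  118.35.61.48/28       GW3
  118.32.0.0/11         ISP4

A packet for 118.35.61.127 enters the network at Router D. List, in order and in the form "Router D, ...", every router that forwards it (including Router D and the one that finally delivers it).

At Router D: longest match for 118.35.61.127 is 118.32.0.0/11 -> Router G
At Router G: longest match for 118.35.61.127 is 118.32.0.0/14 -> Router E
At Router E: longest match for 118.35.61.127 is 118.32.0.0/12 -> LAN

Router D, Router G, Router E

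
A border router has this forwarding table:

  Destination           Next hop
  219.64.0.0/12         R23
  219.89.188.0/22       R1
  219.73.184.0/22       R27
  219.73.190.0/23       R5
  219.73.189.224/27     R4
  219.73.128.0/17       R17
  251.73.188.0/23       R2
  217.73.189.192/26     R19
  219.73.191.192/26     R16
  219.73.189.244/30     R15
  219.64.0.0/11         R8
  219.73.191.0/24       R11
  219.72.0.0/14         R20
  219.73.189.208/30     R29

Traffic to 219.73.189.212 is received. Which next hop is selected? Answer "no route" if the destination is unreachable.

R17

Routes whose prefix contains 219.73.189.212:
  219.64.0.0/11 (219.64.0.0 - 219.95.255.255) -> R8
  219.64.0.0/12 (219.64.0.0 - 219.79.255.255) -> R23
  219.72.0.0/14 (219.72.0.0 - 219.75.255.255) -> R20
  219.73.128.0/17 (219.73.128.0 - 219.73.255.255) -> R17
More-specific entries that do NOT match:
  219.73.189.244/30 (219.73.189.244 - 219.73.189.247) does not contain 219.73.189.212
  219.73.189.208/30 (219.73.189.208 - 219.73.189.211) does not contain 219.73.189.212
  219.73.189.224/27 (219.73.189.224 - 219.73.189.255) does not contain 219.73.189.212
  217.73.189.192/26 (217.73.189.192 - 217.73.189.255) does not contain 219.73.189.212
  219.73.191.192/26 (219.73.191.192 - 219.73.191.255) does not contain 219.73.189.212
  219.73.191.0/24 (219.73.191.0 - 219.73.191.255) does not contain 219.73.189.212
  219.73.190.0/23 (219.73.190.0 - 219.73.191.255) does not contain 219.73.189.212
  251.73.188.0/23 (251.73.188.0 - 251.73.189.255) does not contain 219.73.189.212
  219.89.188.0/22 (219.89.188.0 - 219.89.191.255) does not contain 219.73.189.212
  219.73.184.0/22 (219.73.184.0 - 219.73.187.255) does not contain 219.73.189.212
Longest matching prefix is /17 -> next hop R17.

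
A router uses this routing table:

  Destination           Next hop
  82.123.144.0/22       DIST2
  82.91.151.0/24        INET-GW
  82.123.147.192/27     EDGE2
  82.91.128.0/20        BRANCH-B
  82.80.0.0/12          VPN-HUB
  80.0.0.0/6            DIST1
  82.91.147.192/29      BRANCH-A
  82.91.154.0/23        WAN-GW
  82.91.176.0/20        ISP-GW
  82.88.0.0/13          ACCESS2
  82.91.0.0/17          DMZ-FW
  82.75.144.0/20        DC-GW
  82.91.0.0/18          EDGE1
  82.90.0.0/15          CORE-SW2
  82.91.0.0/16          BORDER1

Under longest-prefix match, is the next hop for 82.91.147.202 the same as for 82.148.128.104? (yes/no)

no

82.91.147.202: longest match 82.91.0.0/16 -> BORDER1
82.148.128.104: longest match 80.0.0.0/6 -> DIST1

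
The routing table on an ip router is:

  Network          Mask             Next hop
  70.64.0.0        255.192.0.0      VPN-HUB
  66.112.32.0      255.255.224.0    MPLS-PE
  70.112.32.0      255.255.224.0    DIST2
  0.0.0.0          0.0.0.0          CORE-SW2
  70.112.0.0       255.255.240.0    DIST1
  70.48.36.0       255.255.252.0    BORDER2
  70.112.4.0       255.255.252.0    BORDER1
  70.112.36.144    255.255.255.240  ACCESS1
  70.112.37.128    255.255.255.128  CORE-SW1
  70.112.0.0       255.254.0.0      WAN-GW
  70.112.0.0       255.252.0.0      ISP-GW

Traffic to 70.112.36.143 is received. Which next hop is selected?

Routes whose prefix contains 70.112.36.143:
  0.0.0.0/0 (default, matches everything) -> CORE-SW2
  70.64.0.0/10 (70.64.0.0 - 70.127.255.255) -> VPN-HUB
  70.112.0.0/14 (70.112.0.0 - 70.115.255.255) -> ISP-GW
  70.112.0.0/15 (70.112.0.0 - 70.113.255.255) -> WAN-GW
  70.112.32.0/19 (70.112.32.0 - 70.112.63.255) -> DIST2
More-specific entries that do NOT match:
  70.112.36.144/28 (70.112.36.144 - 70.112.36.159) does not contain 70.112.36.143
  70.112.37.128/25 (70.112.37.128 - 70.112.37.255) does not contain 70.112.36.143
  70.48.36.0/22 (70.48.36.0 - 70.48.39.255) does not contain 70.112.36.143
  70.112.4.0/22 (70.112.4.0 - 70.112.7.255) does not contain 70.112.36.143
  70.112.0.0/20 (70.112.0.0 - 70.112.15.255) does not contain 70.112.36.143
Longest matching prefix is /19 -> next hop DIST2.

DIST2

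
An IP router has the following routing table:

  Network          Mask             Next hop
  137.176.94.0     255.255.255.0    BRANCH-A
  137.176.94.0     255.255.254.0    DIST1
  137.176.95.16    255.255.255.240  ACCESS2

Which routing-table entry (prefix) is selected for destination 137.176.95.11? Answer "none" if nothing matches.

Entries matching 137.176.95.11:
  137.176.94.0/23 (137.176.94.0 - 137.176.95.255)
Most specific is 137.176.94.0/23.

137.176.94.0/23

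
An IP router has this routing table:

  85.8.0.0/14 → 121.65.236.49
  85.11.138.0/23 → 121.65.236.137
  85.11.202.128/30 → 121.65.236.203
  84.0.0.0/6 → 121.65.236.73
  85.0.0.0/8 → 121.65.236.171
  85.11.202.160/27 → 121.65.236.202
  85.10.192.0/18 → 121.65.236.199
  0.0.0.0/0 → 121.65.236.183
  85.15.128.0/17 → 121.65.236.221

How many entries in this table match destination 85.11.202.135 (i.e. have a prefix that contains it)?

Prefixes containing 85.11.202.135:
  0.0.0.0/0 (default, matches everything)
  84.0.0.0/6 (84.0.0.0 - 87.255.255.255)
  85.0.0.0/8 (85.0.0.0 - 85.255.255.255)
  85.8.0.0/14 (85.8.0.0 - 85.11.255.255)
Total matching entries: 4.

4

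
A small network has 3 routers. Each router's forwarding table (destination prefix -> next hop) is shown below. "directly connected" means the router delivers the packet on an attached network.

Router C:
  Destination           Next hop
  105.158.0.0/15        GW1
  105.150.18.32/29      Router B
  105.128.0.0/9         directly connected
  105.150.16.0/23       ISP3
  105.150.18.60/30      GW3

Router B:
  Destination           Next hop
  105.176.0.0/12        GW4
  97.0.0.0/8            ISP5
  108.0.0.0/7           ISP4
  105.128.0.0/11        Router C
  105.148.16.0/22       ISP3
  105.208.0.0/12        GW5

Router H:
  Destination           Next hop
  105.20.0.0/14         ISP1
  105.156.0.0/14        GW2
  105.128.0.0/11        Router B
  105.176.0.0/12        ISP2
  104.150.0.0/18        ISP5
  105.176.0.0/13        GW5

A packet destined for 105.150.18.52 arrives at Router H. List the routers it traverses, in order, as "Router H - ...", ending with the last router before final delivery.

Router H - Router B - Router C

At Router H: longest match for 105.150.18.52 is 105.128.0.0/11 -> Router B
At Router B: longest match for 105.150.18.52 is 105.128.0.0/11 -> Router C
At Router C: longest match for 105.150.18.52 is 105.128.0.0/9 -> directly connected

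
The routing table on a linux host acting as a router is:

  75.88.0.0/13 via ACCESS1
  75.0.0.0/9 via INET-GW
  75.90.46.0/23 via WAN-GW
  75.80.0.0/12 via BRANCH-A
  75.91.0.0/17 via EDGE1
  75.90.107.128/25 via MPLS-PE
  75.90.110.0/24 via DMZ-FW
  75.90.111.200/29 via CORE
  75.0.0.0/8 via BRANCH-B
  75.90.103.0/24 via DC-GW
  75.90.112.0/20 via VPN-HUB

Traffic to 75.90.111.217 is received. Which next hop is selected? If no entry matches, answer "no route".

ACCESS1

Routes whose prefix contains 75.90.111.217:
  75.0.0.0/8 (75.0.0.0 - 75.255.255.255) -> BRANCH-B
  75.0.0.0/9 (75.0.0.0 - 75.127.255.255) -> INET-GW
  75.80.0.0/12 (75.80.0.0 - 75.95.255.255) -> BRANCH-A
  75.88.0.0/13 (75.88.0.0 - 75.95.255.255) -> ACCESS1
More-specific entries that do NOT match:
  75.90.111.200/29 (75.90.111.200 - 75.90.111.207) does not contain 75.90.111.217
  75.90.107.128/25 (75.90.107.128 - 75.90.107.255) does not contain 75.90.111.217
  75.90.110.0/24 (75.90.110.0 - 75.90.110.255) does not contain 75.90.111.217
  75.90.103.0/24 (75.90.103.0 - 75.90.103.255) does not contain 75.90.111.217
  75.90.46.0/23 (75.90.46.0 - 75.90.47.255) does not contain 75.90.111.217
  75.90.112.0/20 (75.90.112.0 - 75.90.127.255) does not contain 75.90.111.217
  75.91.0.0/17 (75.91.0.0 - 75.91.127.255) does not contain 75.90.111.217
Longest matching prefix is /13 -> next hop ACCESS1.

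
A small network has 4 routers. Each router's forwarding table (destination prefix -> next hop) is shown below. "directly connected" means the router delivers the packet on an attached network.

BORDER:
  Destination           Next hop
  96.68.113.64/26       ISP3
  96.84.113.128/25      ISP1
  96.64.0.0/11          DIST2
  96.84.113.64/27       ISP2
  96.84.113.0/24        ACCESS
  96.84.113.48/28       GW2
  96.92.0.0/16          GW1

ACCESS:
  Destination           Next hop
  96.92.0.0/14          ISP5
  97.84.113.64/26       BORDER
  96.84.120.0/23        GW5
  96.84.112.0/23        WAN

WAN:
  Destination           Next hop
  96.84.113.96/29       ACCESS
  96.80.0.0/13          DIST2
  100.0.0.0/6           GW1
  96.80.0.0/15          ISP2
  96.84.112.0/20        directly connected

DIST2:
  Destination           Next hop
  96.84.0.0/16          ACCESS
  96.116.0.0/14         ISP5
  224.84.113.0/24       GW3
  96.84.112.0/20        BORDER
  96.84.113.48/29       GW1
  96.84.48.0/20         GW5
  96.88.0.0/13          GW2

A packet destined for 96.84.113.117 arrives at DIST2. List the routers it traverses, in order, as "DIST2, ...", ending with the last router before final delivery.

At DIST2: longest match for 96.84.113.117 is 96.84.112.0/20 -> BORDER
At BORDER: longest match for 96.84.113.117 is 96.84.113.0/24 -> ACCESS
At ACCESS: longest match for 96.84.113.117 is 96.84.112.0/23 -> WAN
At WAN: longest match for 96.84.113.117 is 96.84.112.0/20 -> directly connected

DIST2, BORDER, ACCESS, WAN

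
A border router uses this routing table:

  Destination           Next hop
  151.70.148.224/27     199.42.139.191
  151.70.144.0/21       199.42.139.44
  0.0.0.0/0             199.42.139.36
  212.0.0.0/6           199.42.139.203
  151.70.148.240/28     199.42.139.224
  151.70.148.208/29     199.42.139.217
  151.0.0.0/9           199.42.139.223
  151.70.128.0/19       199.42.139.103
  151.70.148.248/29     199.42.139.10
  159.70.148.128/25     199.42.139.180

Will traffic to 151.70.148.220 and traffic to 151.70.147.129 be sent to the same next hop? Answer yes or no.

yes

151.70.148.220: longest match 151.70.144.0/21 -> 199.42.139.44
151.70.147.129: longest match 151.70.144.0/21 -> 199.42.139.44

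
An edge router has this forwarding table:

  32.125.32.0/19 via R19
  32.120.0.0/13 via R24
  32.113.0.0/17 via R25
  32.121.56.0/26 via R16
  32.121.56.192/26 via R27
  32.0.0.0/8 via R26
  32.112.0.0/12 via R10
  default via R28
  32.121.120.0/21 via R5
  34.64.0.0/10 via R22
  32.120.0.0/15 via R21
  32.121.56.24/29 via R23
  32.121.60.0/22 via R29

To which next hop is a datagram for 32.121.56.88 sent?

R21

Routes whose prefix contains 32.121.56.88:
  0.0.0.0/0 (default, matches everything) -> R28
  32.0.0.0/8 (32.0.0.0 - 32.255.255.255) -> R26
  32.112.0.0/12 (32.112.0.0 - 32.127.255.255) -> R10
  32.120.0.0/13 (32.120.0.0 - 32.127.255.255) -> R24
  32.120.0.0/15 (32.120.0.0 - 32.121.255.255) -> R21
More-specific entries that do NOT match:
  32.121.56.24/29 (32.121.56.24 - 32.121.56.31) does not contain 32.121.56.88
  32.121.56.0/26 (32.121.56.0 - 32.121.56.63) does not contain 32.121.56.88
  32.121.56.192/26 (32.121.56.192 - 32.121.56.255) does not contain 32.121.56.88
  32.121.60.0/22 (32.121.60.0 - 32.121.63.255) does not contain 32.121.56.88
  32.121.120.0/21 (32.121.120.0 - 32.121.127.255) does not contain 32.121.56.88
  32.125.32.0/19 (32.125.32.0 - 32.125.63.255) does not contain 32.121.56.88
  32.113.0.0/17 (32.113.0.0 - 32.113.127.255) does not contain 32.121.56.88
Longest matching prefix is /15 -> next hop R21.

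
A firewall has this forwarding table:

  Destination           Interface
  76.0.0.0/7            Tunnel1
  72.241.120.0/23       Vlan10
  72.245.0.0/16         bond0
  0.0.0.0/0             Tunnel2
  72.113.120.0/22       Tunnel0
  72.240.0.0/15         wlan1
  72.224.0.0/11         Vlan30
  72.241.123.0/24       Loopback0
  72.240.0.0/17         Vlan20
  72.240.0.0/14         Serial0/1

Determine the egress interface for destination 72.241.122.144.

Routes whose prefix contains 72.241.122.144:
  0.0.0.0/0 (default, matches everything) -> Tunnel2
  72.224.0.0/11 (72.224.0.0 - 72.255.255.255) -> Vlan30
  72.240.0.0/14 (72.240.0.0 - 72.243.255.255) -> Serial0/1
  72.240.0.0/15 (72.240.0.0 - 72.241.255.255) -> wlan1
More-specific entries that do NOT match:
  72.241.123.0/24 (72.241.123.0 - 72.241.123.255) does not contain 72.241.122.144
  72.241.120.0/23 (72.241.120.0 - 72.241.121.255) does not contain 72.241.122.144
  72.113.120.0/22 (72.113.120.0 - 72.113.123.255) does not contain 72.241.122.144
  72.240.0.0/17 (72.240.0.0 - 72.240.127.255) does not contain 72.241.122.144
  72.245.0.0/16 (72.245.0.0 - 72.245.255.255) does not contain 72.241.122.144
Longest matching prefix is /15 -> interface wlan1.

wlan1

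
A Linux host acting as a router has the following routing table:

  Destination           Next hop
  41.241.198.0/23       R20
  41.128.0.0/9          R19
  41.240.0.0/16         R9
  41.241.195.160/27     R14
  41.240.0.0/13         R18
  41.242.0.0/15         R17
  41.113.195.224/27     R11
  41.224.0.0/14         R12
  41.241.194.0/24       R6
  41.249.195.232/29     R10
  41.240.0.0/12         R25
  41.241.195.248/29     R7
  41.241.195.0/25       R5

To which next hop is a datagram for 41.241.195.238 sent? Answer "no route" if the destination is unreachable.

Routes whose prefix contains 41.241.195.238:
  41.128.0.0/9 (41.128.0.0 - 41.255.255.255) -> R19
  41.240.0.0/12 (41.240.0.0 - 41.255.255.255) -> R25
  41.240.0.0/13 (41.240.0.0 - 41.247.255.255) -> R18
More-specific entries that do NOT match:
  41.249.195.232/29 (41.249.195.232 - 41.249.195.239) does not contain 41.241.195.238
  41.241.195.248/29 (41.241.195.248 - 41.241.195.255) does not contain 41.241.195.238
  41.241.195.160/27 (41.241.195.160 - 41.241.195.191) does not contain 41.241.195.238
  41.113.195.224/27 (41.113.195.224 - 41.113.195.255) does not contain 41.241.195.238
  41.241.195.0/25 (41.241.195.0 - 41.241.195.127) does not contain 41.241.195.238
  41.241.194.0/24 (41.241.194.0 - 41.241.194.255) does not contain 41.241.195.238
  41.241.198.0/23 (41.241.198.0 - 41.241.199.255) does not contain 41.241.195.238
  41.240.0.0/16 (41.240.0.0 - 41.240.255.255) does not contain 41.241.195.238
  41.242.0.0/15 (41.242.0.0 - 41.243.255.255) does not contain 41.241.195.238
  41.224.0.0/14 (41.224.0.0 - 41.227.255.255) does not contain 41.241.195.238
Longest matching prefix is /13 -> next hop R18.

R18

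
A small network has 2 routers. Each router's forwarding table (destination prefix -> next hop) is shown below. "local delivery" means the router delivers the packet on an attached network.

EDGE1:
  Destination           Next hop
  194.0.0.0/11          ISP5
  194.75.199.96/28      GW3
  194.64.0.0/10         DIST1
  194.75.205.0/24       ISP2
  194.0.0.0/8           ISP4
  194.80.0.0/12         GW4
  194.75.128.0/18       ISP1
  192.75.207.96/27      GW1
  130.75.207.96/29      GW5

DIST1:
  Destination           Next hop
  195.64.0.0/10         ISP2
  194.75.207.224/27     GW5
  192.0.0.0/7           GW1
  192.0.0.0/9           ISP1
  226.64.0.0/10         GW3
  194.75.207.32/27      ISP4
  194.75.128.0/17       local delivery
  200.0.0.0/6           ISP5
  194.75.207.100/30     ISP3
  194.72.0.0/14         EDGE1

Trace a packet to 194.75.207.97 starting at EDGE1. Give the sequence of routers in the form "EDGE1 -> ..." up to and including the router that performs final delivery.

At EDGE1: longest match for 194.75.207.97 is 194.64.0.0/10 -> DIST1
At DIST1: longest match for 194.75.207.97 is 194.75.128.0/17 -> local delivery

EDGE1 -> DIST1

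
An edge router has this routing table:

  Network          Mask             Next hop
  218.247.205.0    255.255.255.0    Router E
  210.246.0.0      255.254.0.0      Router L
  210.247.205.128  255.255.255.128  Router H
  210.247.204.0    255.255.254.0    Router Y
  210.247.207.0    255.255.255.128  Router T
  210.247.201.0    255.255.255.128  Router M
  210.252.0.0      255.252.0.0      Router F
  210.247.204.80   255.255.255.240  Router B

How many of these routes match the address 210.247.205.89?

2

Prefixes containing 210.247.205.89:
  210.246.0.0/15 (210.246.0.0 - 210.247.255.255)
  210.247.204.0/23 (210.247.204.0 - 210.247.205.255)
Total matching entries: 2.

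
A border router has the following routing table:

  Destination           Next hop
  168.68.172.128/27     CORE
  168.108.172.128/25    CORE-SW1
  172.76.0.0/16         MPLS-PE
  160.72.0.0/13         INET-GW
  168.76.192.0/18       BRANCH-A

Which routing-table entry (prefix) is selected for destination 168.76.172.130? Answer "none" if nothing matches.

none

168.76.172.130 is outside every listed prefix and there is no default route.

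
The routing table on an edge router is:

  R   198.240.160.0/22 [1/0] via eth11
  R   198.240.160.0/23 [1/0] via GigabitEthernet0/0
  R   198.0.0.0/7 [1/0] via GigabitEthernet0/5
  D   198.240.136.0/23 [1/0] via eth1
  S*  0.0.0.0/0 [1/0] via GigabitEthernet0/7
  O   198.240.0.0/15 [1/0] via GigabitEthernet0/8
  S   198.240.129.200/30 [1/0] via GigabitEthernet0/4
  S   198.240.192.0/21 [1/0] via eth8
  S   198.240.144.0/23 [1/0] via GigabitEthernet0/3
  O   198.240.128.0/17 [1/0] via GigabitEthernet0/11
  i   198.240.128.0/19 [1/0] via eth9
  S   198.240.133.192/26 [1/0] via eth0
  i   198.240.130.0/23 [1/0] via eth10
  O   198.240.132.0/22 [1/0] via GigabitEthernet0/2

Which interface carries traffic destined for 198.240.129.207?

eth9

Routes whose prefix contains 198.240.129.207:
  0.0.0.0/0 (default, matches everything) -> GigabitEthernet0/7
  198.0.0.0/7 (198.0.0.0 - 199.255.255.255) -> GigabitEthernet0/5
  198.240.0.0/15 (198.240.0.0 - 198.241.255.255) -> GigabitEthernet0/8
  198.240.128.0/17 (198.240.128.0 - 198.240.255.255) -> GigabitEthernet0/11
  198.240.128.0/19 (198.240.128.0 - 198.240.159.255) -> eth9
More-specific entries that do NOT match:
  198.240.129.200/30 (198.240.129.200 - 198.240.129.203) does not contain 198.240.129.207
  198.240.133.192/26 (198.240.133.192 - 198.240.133.255) does not contain 198.240.129.207
  198.240.160.0/23 (198.240.160.0 - 198.240.161.255) does not contain 198.240.129.207
  198.240.136.0/23 (198.240.136.0 - 198.240.137.255) does not contain 198.240.129.207
  198.240.144.0/23 (198.240.144.0 - 198.240.145.255) does not contain 198.240.129.207
  198.240.130.0/23 (198.240.130.0 - 198.240.131.255) does not contain 198.240.129.207
  198.240.160.0/22 (198.240.160.0 - 198.240.163.255) does not contain 198.240.129.207
  198.240.132.0/22 (198.240.132.0 - 198.240.135.255) does not contain 198.240.129.207
  198.240.192.0/21 (198.240.192.0 - 198.240.199.255) does not contain 198.240.129.207
Longest matching prefix is /19 -> interface eth9.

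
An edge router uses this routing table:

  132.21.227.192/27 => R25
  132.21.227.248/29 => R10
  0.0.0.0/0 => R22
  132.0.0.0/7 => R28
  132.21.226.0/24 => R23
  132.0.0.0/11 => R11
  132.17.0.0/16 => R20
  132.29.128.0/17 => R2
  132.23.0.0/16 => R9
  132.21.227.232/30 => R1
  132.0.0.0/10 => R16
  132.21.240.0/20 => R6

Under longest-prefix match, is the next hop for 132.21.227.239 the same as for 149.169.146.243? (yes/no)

no

132.21.227.239: longest match 132.0.0.0/11 -> R11
149.169.146.243: longest match 0.0.0.0/0 -> R22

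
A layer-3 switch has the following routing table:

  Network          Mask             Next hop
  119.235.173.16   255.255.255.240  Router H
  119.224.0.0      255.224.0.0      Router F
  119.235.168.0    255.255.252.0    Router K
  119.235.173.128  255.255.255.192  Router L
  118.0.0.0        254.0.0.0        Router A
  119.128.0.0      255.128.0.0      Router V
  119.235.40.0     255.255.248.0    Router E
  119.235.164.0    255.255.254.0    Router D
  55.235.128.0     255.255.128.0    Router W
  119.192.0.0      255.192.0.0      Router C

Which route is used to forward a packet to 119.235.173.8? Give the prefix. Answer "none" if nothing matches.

Entries matching 119.235.173.8:
  118.0.0.0/7 (118.0.0.0 - 119.255.255.255)
  119.128.0.0/9 (119.128.0.0 - 119.255.255.255)
  119.192.0.0/10 (119.192.0.0 - 119.255.255.255)
  119.224.0.0/11 (119.224.0.0 - 119.255.255.255)
Most specific is 119.224.0.0/11.

119.224.0.0/11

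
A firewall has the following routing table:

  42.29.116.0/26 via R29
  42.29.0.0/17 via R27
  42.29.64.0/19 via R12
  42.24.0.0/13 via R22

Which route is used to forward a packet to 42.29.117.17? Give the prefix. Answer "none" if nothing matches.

Entries matching 42.29.117.17:
  42.24.0.0/13 (42.24.0.0 - 42.31.255.255)
  42.29.0.0/17 (42.29.0.0 - 42.29.127.255)
Most specific is 42.29.0.0/17.

42.29.0.0/17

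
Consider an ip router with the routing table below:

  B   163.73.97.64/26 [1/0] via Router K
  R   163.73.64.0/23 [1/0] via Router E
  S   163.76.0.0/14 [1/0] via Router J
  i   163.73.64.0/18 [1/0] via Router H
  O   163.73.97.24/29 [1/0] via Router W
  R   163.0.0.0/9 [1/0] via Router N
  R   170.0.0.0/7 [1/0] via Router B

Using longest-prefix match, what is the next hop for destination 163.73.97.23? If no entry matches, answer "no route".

Routes whose prefix contains 163.73.97.23:
  163.0.0.0/9 (163.0.0.0 - 163.127.255.255) -> Router N
  163.73.64.0/18 (163.73.64.0 - 163.73.127.255) -> Router H
More-specific entries that do NOT match:
  163.73.97.24/29 (163.73.97.24 - 163.73.97.31) does not contain 163.73.97.23
  163.73.97.64/26 (163.73.97.64 - 163.73.97.127) does not contain 163.73.97.23
  163.73.64.0/23 (163.73.64.0 - 163.73.65.255) does not contain 163.73.97.23
Longest matching prefix is /18 -> next hop Router H.

Router H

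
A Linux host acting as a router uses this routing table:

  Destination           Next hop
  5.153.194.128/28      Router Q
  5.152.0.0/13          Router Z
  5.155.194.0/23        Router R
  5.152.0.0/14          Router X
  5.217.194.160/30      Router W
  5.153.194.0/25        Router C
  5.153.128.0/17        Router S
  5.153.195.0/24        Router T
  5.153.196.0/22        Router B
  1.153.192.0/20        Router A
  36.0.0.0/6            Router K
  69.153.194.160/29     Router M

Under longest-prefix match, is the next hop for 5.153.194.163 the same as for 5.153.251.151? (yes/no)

5.153.194.163: longest match 5.153.128.0/17 -> Router S
5.153.251.151: longest match 5.153.128.0/17 -> Router S

yes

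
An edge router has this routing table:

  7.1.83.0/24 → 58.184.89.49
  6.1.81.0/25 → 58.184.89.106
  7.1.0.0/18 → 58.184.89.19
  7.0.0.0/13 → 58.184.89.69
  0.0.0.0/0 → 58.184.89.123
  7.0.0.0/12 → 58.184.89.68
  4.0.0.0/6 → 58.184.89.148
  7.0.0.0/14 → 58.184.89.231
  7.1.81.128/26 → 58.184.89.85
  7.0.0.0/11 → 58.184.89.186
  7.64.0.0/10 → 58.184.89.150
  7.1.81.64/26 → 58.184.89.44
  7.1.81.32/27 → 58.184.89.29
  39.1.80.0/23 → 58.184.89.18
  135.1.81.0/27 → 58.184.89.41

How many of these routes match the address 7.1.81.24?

6

Prefixes containing 7.1.81.24:
  0.0.0.0/0 (default, matches everything)
  4.0.0.0/6 (4.0.0.0 - 7.255.255.255)
  7.0.0.0/11 (7.0.0.0 - 7.31.255.255)
  7.0.0.0/12 (7.0.0.0 - 7.15.255.255)
  7.0.0.0/13 (7.0.0.0 - 7.7.255.255)
  7.0.0.0/14 (7.0.0.0 - 7.3.255.255)
Total matching entries: 6.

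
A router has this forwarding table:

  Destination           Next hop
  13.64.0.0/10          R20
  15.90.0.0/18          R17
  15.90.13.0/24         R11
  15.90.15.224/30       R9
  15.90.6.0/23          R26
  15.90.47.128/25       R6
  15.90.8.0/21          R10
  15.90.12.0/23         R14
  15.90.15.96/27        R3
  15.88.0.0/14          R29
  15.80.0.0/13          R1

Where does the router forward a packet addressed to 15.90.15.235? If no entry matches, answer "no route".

Routes whose prefix contains 15.90.15.235:
  15.88.0.0/14 (15.88.0.0 - 15.91.255.255) -> R29
  15.90.0.0/18 (15.90.0.0 - 15.90.63.255) -> R17
  15.90.8.0/21 (15.90.8.0 - 15.90.15.255) -> R10
More-specific entries that do NOT match:
  15.90.15.224/30 (15.90.15.224 - 15.90.15.227) does not contain 15.90.15.235
  15.90.15.96/27 (15.90.15.96 - 15.90.15.127) does not contain 15.90.15.235
  15.90.47.128/25 (15.90.47.128 - 15.90.47.255) does not contain 15.90.15.235
  15.90.13.0/24 (15.90.13.0 - 15.90.13.255) does not contain 15.90.15.235
  15.90.6.0/23 (15.90.6.0 - 15.90.7.255) does not contain 15.90.15.235
  15.90.12.0/23 (15.90.12.0 - 15.90.13.255) does not contain 15.90.15.235
Longest matching prefix is /21 -> next hop R10.

R10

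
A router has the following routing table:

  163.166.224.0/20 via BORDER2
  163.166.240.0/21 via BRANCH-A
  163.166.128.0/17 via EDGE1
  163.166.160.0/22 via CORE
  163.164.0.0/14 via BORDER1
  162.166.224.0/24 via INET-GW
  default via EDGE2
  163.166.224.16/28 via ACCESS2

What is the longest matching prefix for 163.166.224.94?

163.166.224.0/20

Entries matching 163.166.224.94:
  0.0.0.0/0 (default, matches everything)
  163.164.0.0/14 (163.164.0.0 - 163.167.255.255)
  163.166.128.0/17 (163.166.128.0 - 163.166.255.255)
  163.166.224.0/20 (163.166.224.0 - 163.166.239.255)
Most specific is 163.166.224.0/20.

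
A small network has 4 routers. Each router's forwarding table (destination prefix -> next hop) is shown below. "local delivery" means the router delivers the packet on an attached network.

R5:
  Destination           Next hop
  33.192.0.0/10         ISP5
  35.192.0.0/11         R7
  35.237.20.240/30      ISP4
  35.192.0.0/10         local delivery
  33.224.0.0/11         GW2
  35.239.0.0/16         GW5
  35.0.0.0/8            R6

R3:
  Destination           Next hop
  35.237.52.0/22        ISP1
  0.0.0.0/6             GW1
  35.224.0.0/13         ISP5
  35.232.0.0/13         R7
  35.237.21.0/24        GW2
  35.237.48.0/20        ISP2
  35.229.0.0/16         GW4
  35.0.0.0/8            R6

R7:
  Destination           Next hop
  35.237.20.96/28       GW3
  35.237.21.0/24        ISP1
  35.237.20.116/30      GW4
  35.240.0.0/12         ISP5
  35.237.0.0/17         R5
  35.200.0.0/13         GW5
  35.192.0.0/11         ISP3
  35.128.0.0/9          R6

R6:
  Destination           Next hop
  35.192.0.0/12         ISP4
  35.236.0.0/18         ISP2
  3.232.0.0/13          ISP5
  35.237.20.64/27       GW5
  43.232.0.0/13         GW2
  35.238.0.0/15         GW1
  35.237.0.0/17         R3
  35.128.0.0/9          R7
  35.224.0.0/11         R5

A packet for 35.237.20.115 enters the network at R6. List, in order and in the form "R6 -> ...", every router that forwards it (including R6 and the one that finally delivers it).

R6 -> R3 -> R7 -> R5

At R6: longest match for 35.237.20.115 is 35.237.0.0/17 -> R3
At R3: longest match for 35.237.20.115 is 35.232.0.0/13 -> R7
At R7: longest match for 35.237.20.115 is 35.237.0.0/17 -> R5
At R5: longest match for 35.237.20.115 is 35.192.0.0/10 -> local delivery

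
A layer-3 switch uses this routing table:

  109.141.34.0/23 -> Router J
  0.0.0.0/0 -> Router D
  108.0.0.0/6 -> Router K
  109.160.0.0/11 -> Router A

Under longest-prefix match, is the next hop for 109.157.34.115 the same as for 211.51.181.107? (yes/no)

no

109.157.34.115: longest match 108.0.0.0/6 -> Router K
211.51.181.107: longest match 0.0.0.0/0 -> Router D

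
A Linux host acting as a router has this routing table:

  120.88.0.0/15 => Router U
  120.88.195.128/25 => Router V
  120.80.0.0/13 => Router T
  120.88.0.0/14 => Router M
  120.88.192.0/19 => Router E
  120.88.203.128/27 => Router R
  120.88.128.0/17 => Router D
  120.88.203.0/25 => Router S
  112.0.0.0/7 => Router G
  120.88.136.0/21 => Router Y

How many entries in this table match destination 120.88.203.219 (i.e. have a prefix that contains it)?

4

Prefixes containing 120.88.203.219:
  120.88.0.0/14 (120.88.0.0 - 120.91.255.255)
  120.88.0.0/15 (120.88.0.0 - 120.89.255.255)
  120.88.128.0/17 (120.88.128.0 - 120.88.255.255)
  120.88.192.0/19 (120.88.192.0 - 120.88.223.255)
Total matching entries: 4.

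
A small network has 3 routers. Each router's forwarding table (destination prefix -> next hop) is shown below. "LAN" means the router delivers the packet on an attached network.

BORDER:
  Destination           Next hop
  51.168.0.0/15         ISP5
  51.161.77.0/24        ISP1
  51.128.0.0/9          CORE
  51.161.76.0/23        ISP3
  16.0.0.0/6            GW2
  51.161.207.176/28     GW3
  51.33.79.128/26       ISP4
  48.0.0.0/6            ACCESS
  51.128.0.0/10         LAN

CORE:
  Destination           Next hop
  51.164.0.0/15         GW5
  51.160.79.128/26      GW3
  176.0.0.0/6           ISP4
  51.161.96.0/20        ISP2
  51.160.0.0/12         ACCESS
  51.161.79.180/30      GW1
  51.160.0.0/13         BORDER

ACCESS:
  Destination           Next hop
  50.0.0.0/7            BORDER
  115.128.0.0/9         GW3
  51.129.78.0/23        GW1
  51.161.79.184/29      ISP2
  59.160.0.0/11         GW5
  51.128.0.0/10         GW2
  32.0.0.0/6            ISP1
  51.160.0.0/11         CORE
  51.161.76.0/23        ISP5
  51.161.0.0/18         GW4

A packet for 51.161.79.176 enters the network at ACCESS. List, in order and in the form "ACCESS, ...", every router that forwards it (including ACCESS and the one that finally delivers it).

ACCESS, CORE, BORDER

At ACCESS: longest match for 51.161.79.176 is 51.160.0.0/11 -> CORE
At CORE: longest match for 51.161.79.176 is 51.160.0.0/13 -> BORDER
At BORDER: longest match for 51.161.79.176 is 51.128.0.0/10 -> LAN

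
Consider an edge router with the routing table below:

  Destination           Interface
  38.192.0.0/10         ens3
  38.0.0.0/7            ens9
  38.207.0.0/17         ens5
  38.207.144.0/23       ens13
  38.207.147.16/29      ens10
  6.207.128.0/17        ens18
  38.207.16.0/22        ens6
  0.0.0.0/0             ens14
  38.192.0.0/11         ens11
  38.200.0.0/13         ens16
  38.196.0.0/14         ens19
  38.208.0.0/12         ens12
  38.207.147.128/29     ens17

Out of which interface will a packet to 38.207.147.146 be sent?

ens16

Routes whose prefix contains 38.207.147.146:
  0.0.0.0/0 (default, matches everything) -> ens14
  38.0.0.0/7 (38.0.0.0 - 39.255.255.255) -> ens9
  38.192.0.0/10 (38.192.0.0 - 38.255.255.255) -> ens3
  38.192.0.0/11 (38.192.0.0 - 38.223.255.255) -> ens11
  38.200.0.0/13 (38.200.0.0 - 38.207.255.255) -> ens16
More-specific entries that do NOT match:
  38.207.147.16/29 (38.207.147.16 - 38.207.147.23) does not contain 38.207.147.146
  38.207.147.128/29 (38.207.147.128 - 38.207.147.135) does not contain 38.207.147.146
  38.207.144.0/23 (38.207.144.0 - 38.207.145.255) does not contain 38.207.147.146
  38.207.16.0/22 (38.207.16.0 - 38.207.19.255) does not contain 38.207.147.146
  38.207.0.0/17 (38.207.0.0 - 38.207.127.255) does not contain 38.207.147.146
  6.207.128.0/17 (6.207.128.0 - 6.207.255.255) does not contain 38.207.147.146
  38.196.0.0/14 (38.196.0.0 - 38.199.255.255) does not contain 38.207.147.146
Longest matching prefix is /13 -> interface ens16.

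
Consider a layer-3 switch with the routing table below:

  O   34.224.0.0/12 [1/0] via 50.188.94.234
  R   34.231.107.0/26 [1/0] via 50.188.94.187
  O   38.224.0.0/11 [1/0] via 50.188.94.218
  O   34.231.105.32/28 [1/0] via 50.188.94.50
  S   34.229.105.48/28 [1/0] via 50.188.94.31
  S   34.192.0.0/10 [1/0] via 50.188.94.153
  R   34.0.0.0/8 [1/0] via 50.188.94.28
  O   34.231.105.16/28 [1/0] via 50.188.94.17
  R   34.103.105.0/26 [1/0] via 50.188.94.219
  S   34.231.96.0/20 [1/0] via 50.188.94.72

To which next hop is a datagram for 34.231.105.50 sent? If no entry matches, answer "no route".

Routes whose prefix contains 34.231.105.50:
  34.0.0.0/8 (34.0.0.0 - 34.255.255.255) -> 50.188.94.28
  34.192.0.0/10 (34.192.0.0 - 34.255.255.255) -> 50.188.94.153
  34.224.0.0/12 (34.224.0.0 - 34.239.255.255) -> 50.188.94.234
  34.231.96.0/20 (34.231.96.0 - 34.231.111.255) -> 50.188.94.72
More-specific entries that do NOT match:
  34.231.105.32/28 (34.231.105.32 - 34.231.105.47) does not contain 34.231.105.50
  34.229.105.48/28 (34.229.105.48 - 34.229.105.63) does not contain 34.231.105.50
  34.231.105.16/28 (34.231.105.16 - 34.231.105.31) does not contain 34.231.105.50
  34.231.107.0/26 (34.231.107.0 - 34.231.107.63) does not contain 34.231.105.50
  34.103.105.0/26 (34.103.105.0 - 34.103.105.63) does not contain 34.231.105.50
Longest matching prefix is /20 -> next hop 50.188.94.72.

50.188.94.72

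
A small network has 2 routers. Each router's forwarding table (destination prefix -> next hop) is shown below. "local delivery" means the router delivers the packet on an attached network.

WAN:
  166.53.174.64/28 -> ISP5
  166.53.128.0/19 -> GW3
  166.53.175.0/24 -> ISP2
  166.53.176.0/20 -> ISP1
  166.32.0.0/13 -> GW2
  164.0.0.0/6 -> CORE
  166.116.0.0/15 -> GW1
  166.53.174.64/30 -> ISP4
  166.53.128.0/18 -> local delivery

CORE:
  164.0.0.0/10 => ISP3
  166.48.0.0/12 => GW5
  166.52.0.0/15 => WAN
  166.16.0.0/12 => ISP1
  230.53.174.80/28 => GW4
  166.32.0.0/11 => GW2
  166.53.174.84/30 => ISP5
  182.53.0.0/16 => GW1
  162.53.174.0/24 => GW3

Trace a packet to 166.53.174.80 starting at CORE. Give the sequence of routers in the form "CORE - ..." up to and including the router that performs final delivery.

At CORE: longest match for 166.53.174.80 is 166.52.0.0/15 -> WAN
At WAN: longest match for 166.53.174.80 is 166.53.128.0/18 -> local delivery

CORE - WAN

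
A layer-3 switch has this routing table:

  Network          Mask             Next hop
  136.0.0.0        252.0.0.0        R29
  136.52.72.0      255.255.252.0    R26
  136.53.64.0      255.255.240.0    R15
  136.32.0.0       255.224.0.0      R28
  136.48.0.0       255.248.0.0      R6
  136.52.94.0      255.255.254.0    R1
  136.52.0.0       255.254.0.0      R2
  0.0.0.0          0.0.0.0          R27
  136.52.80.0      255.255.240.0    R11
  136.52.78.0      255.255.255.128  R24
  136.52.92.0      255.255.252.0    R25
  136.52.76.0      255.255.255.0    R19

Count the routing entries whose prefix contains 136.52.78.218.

5

Prefixes containing 136.52.78.218:
  0.0.0.0/0 (default, matches everything)
  136.0.0.0/6 (136.0.0.0 - 139.255.255.255)
  136.32.0.0/11 (136.32.0.0 - 136.63.255.255)
  136.48.0.0/13 (136.48.0.0 - 136.55.255.255)
  136.52.0.0/15 (136.52.0.0 - 136.53.255.255)
Total matching entries: 5.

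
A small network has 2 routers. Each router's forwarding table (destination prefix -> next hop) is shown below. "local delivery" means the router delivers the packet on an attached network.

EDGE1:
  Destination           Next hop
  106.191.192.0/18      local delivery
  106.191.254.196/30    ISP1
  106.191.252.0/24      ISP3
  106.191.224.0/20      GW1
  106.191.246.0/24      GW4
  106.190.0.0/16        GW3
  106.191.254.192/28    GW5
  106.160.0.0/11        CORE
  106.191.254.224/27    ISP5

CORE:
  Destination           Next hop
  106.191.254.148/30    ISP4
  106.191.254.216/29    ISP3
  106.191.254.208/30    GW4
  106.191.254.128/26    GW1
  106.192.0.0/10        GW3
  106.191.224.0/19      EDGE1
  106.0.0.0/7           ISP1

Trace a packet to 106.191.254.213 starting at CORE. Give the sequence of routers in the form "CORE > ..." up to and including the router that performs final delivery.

At CORE: longest match for 106.191.254.213 is 106.191.224.0/19 -> EDGE1
At EDGE1: longest match for 106.191.254.213 is 106.191.192.0/18 -> local delivery

CORE > EDGE1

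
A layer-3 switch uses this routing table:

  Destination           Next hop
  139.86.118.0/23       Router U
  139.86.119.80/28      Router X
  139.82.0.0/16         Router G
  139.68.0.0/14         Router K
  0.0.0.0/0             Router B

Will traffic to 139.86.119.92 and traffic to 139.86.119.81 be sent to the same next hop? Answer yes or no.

yes

139.86.119.92: longest match 139.86.119.80/28 -> Router X
139.86.119.81: longest match 139.86.119.80/28 -> Router X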